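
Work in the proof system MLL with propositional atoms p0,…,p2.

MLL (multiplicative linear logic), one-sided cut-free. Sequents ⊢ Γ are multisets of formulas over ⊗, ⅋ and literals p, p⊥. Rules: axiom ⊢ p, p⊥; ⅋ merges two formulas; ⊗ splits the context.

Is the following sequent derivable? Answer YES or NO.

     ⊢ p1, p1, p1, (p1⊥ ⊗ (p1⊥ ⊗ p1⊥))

Derivation (root first):
[⊗]  ⊢ p1, p1, p1, (p1⊥ ⊗ (p1⊥ ⊗ p1⊥))
  [Ax]  ⊢ p1, p1⊥
  [⊗]  ⊢ p1, p1, (p1⊥ ⊗ p1⊥)
    [Ax]  ⊢ p1, p1⊥
    [Ax]  ⊢ p1, p1⊥

Result: YES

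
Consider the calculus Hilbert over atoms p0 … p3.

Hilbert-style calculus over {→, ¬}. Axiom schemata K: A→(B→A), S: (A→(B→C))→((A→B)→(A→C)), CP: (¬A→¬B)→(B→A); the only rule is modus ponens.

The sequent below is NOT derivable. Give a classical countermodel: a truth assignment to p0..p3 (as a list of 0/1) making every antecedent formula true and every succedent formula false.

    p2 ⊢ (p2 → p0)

Truth-table refutation:
  v=0000: Γ:[p2=F] Δ:[(p2 → p0)=T] refutes=False
  v=0001: Γ:[p2=F] Δ:[(p2 → p0)=T] refutes=False
  v=0010: Γ:[p2=T] Δ:[(p2 → p0)=F] refutes=True  ← countermodel

Result: [0, 0, 1, 0]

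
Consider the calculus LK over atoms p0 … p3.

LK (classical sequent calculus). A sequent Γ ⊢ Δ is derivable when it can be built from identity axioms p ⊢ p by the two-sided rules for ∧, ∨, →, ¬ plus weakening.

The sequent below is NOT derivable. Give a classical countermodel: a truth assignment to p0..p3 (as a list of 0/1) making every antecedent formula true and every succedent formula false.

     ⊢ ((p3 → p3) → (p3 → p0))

Truth-table refutation:
  v=0000: Γ:[] Δ:[((p3 → p3) → (p3 → p0))=T] refutes=False
  v=0001: Γ:[] Δ:[((p3 → p3) → (p3 → p0))=F] refutes=True  ← countermodel

Result: [0, 0, 0, 1]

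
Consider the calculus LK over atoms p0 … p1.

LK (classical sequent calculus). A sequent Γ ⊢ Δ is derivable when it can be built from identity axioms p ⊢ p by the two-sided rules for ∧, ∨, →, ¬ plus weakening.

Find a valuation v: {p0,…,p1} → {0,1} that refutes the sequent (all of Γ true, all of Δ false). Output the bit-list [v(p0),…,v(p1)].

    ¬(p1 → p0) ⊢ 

Truth-table refutation:
  v=00: Γ:[¬(p1 → p0)=F] Δ:[] refutes=False
  v=01: Γ:[¬(p1 → p0)=T] Δ:[] refutes=True  ← countermodel

Result: [0, 1]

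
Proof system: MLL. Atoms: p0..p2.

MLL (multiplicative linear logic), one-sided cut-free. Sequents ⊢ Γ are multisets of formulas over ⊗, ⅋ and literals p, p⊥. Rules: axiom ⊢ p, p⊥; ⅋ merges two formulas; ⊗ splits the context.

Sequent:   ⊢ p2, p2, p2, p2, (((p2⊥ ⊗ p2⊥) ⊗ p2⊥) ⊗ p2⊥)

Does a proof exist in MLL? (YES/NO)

Proof tree:
[⊗]  ⊢ p2, p2, p2, p2, (((p2⊥ ⊗ p2⊥) ⊗ p2⊥) ⊗ p2⊥)
  [⊗]  ⊢ p2, p2, p2, ((p2⊥ ⊗ p2⊥) ⊗ p2⊥)
    [⊗]  ⊢ p2, p2, (p2⊥ ⊗ p2⊥)
      [Ax]  ⊢ p2, p2⊥
      [Ax]  ⊢ p2, p2⊥
    [Ax]  ⊢ p2, p2⊥
  [Ax]  ⊢ p2, p2⊥

Result: YES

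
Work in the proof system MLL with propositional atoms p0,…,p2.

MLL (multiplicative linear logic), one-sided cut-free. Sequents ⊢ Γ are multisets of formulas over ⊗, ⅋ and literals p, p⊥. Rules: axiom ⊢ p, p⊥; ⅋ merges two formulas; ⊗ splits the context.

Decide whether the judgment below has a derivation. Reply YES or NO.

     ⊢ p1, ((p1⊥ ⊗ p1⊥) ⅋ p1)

Derivation (root first):
[⅋]  ⊢ p1, ((p1⊥ ⊗ p1⊥) ⅋ p1)
  [⊗]  ⊢ p1, p1, (p1⊥ ⊗ p1⊥)
    [Ax]  ⊢ p1, p1⊥
    [Ax]  ⊢ p1, p1⊥

Result: YES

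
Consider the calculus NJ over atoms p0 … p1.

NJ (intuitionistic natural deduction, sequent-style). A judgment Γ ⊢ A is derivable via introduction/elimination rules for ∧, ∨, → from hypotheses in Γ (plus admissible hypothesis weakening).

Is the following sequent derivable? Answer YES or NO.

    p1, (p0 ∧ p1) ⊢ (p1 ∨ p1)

Derivation trace:
[Wk] p1, (p0 ∧ p1) ⊢ (p1 ∨ p1)
  [∨I₂] p1 ⊢ (p1 ∨ p1)
    [Ax] p1 ⊢ p1

Result: YES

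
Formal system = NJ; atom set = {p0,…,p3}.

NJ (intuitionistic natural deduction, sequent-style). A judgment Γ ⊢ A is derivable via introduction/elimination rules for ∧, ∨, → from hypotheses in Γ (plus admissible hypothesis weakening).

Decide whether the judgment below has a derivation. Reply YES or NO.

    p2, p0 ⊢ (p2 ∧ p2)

Derivation (root first):
[∧I] p2, p0 ⊢ (p2 ∧ p2)
  [Wk] p2, p0 ⊢ p2
    [Ax] p2 ⊢ p2
  [Wk] p2, p0 ⊢ p2
    [Ax] p2 ⊢ p2

Result: YES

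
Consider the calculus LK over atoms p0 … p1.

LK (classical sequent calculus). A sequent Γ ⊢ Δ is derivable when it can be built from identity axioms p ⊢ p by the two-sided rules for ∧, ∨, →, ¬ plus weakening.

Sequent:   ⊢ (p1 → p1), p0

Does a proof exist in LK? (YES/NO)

Derivation (root first):
[WR]  ⊢ (p1 → p1), p0
  [→R]  ⊢ (p1 → p1)
    [Ax] p1 ⊢ p1

Result: YES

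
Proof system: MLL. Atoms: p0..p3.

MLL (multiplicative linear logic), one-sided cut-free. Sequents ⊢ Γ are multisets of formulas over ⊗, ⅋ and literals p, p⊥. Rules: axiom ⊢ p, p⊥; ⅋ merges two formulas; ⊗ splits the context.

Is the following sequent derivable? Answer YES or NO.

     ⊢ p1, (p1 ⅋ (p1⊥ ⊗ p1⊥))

Proof tree:
[⅋]  ⊢ p1, (p1 ⅋ (p1⊥ ⊗ p1⊥))
  [⊗]  ⊢ p1, p1, (p1⊥ ⊗ p1⊥)
    [Ax]  ⊢ p1, p1⊥
    [Ax]  ⊢ p1, p1⊥

Result: YES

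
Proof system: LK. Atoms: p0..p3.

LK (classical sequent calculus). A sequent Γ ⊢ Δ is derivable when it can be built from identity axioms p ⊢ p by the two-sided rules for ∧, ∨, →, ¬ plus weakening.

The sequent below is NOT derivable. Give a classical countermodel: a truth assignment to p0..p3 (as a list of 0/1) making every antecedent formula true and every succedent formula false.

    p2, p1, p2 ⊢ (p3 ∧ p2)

Enumerate valuations to refute Γ ⊢ Δ:
  v=0000: Γ:[p2=F, p1=F, p2=F] Δ:[(p3 ∧ p2)=F] refutes=False
  v=0001: Γ:[p2=F, p1=F, p2=F] Δ:[(p3 ∧ p2)=F] refutes=False
  v=0010: Γ:[p2=T, p1=F, p2=T] Δ:[(p3 ∧ p2)=F] refutes=False
  v=0011: Γ:[p2=T, p1=F, p2=T] Δ:[(p3 ∧ p2)=T] refutes=False
  v=0100: Γ:[p2=F, p1=T, p2=F] Δ:[(p3 ∧ p2)=F] refutes=False
  v=0101: Γ:[p2=F, p1=T, p2=F] Δ:[(p3 ∧ p2)=F] refutes=False
  v=0110: Γ:[p2=T, p1=T, p2=T] Δ:[(p3 ∧ p2)=F] refutes=True  ← countermodel

Result: [0, 1, 1, 0]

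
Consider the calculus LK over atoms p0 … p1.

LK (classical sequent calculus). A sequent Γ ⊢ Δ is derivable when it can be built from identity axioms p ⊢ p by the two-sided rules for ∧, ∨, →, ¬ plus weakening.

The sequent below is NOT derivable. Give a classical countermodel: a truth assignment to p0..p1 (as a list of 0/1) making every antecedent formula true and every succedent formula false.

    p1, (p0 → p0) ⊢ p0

Search for a countermodel by truth-table:
  v=00: Γ:[p1=F, (p0 → p0)=T] Δ:[p0=F] refutes=False
  v=01: Γ:[p1=T, (p0 → p0)=T] Δ:[p0=F] refutes=True  ← countermodel

Result: [0, 1]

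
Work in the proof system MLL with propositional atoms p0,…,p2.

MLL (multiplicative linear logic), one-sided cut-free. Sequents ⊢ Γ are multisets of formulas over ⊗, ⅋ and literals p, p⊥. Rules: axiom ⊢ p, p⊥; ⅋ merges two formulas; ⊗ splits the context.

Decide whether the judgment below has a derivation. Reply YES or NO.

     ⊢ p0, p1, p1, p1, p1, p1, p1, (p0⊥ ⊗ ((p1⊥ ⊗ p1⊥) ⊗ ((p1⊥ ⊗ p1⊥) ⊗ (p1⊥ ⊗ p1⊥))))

Proof tree:
[⊗]  ⊢ p0, p1, p1, p1, p1, p1, p1, (p0⊥ ⊗ ((p1⊥ ⊗ p1⊥) ⊗ ((p1⊥ ⊗ p1⊥) ⊗ (p1⊥ ⊗ p1⊥))))
  [Ax]  ⊢ p0, p0⊥
  [⊗]  ⊢ p1, p1, p1, p1, p1, p1, ((p1⊥ ⊗ p1⊥) ⊗ ((p1⊥ ⊗ p1⊥) ⊗ (p1⊥ ⊗ p1⊥)))
    [⊗]  ⊢ p1, p1, (p1⊥ ⊗ p1⊥)
      [Ax]  ⊢ p1, p1⊥
      [Ax]  ⊢ p1, p1⊥
    [⊗]  ⊢ p1, p1, p1, p1, ((p1⊥ ⊗ p1⊥) ⊗ (p1⊥ ⊗ p1⊥))
      [⊗]  ⊢ p1, p1, (p1⊥ ⊗ p1⊥)
        [Ax]  ⊢ p1, p1⊥
        [Ax]  ⊢ p1, p1⊥
      [⊗]  ⊢ p1, p1, (p1⊥ ⊗ p1⊥)
        [Ax]  ⊢ p1, p1⊥
        [Ax]  ⊢ p1, p1⊥

Result: YES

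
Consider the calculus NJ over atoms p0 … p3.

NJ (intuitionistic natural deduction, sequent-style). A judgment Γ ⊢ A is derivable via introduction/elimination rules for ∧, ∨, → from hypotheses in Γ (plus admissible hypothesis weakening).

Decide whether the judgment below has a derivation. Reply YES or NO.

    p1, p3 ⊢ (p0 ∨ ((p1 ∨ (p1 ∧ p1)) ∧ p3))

Derivation (root first):
[∨I₂] p1, p3 ⊢ (p0 ∨ ((p1 ∨ (p1 ∧ p1)) ∧ p3))
  [∧I] p1, p3 ⊢ ((p1 ∨ (p1 ∧ p1)) ∧ p3)
    [∨I₂] p1 ⊢ (p1 ∨ (p1 ∧ p1))
      [∧I] p1 ⊢ (p1 ∧ p1)
        [Ax] p1 ⊢ p1
        [Ax] p1 ⊢ p1
    [Ax] p3 ⊢ p3

Result: YES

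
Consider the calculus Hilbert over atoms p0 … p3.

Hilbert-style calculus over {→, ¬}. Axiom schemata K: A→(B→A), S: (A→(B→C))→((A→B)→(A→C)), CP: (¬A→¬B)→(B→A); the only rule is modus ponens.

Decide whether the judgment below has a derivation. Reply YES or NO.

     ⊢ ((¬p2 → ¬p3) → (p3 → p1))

Search for a countermodel by truth-table:
  v=0000: Γ:[] Δ:[((¬p2 → ¬p3) → (p3 → p1))=T] refutes=False
  v=0001: Γ:[] Δ:[((¬p2 → ¬p3) → (p3 → p1))=T] refutes=False
  v=0010: Γ:[] Δ:[((¬p2 → ¬p3) → (p3 → p1))=T] refutes=False
  v=0011: Γ:[] Δ:[((¬p2 → ¬p3) → (p3 → p1))=F] refutes=True  ← countermodel

Result: NO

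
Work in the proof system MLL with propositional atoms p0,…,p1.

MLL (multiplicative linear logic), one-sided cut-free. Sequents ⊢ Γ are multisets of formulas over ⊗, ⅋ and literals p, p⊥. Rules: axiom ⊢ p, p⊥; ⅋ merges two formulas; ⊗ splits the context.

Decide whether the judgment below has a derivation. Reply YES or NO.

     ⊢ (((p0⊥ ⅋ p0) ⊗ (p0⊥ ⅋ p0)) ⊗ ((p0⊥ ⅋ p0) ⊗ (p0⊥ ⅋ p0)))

Derivation (root first):
[⊗]  ⊢ (((p0⊥ ⅋ p0) ⊗ (p0⊥ ⅋ p0)) ⊗ ((p0⊥ ⅋ p0) ⊗ (p0⊥ ⅋ p0)))
  [⊗]  ⊢ ((p0⊥ ⅋ p0) ⊗ (p0⊥ ⅋ p0))
    [⅋]  ⊢ (p0⊥ ⅋ p0)
      [Ax]  ⊢ p0, p0⊥
    [⅋]  ⊢ (p0⊥ ⅋ p0)
      [Ax]  ⊢ p0, p0⊥
  [⊗]  ⊢ ((p0⊥ ⅋ p0) ⊗ (p0⊥ ⅋ p0))
    [⅋]  ⊢ (p0⊥ ⅋ p0)
      [Ax]  ⊢ p0, p0⊥
    [⅋]  ⊢ (p0⊥ ⅋ p0)
      [Ax]  ⊢ p0, p0⊥

Result: YES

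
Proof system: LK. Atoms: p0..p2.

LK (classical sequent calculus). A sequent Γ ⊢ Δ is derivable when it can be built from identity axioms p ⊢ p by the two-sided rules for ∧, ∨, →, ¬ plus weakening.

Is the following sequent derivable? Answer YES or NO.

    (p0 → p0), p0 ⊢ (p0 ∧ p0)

Derivation (root first):
[∧R] (p0 → p0), p0 ⊢ (p0 ∧ p0)
  [→L] p0, (p0 → p0) ⊢ p0
    [Ax] p0 ⊢ p0
    [Ax] p0 ⊢ p0
  [Ax] p0 ⊢ p0

Result: YES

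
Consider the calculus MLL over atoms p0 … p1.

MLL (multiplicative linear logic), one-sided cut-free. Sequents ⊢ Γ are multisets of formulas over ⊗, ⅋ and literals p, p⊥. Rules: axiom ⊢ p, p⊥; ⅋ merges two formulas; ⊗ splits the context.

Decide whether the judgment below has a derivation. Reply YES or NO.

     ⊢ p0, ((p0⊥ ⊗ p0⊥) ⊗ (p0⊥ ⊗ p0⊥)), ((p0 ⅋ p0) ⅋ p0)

Proof tree:
[⅋]  ⊢ p0, ((p0⊥ ⊗ p0⊥) ⊗ (p0⊥ ⊗ p0⊥)), ((p0 ⅋ p0) ⅋ p0)
  [⅋]  ⊢ p0, p0, ((p0⊥ ⊗ p0⊥) ⊗ (p0⊥ ⊗ p0⊥)), (p0 ⅋ p0)
    [⊗]  ⊢ p0, p0, p0, p0, ((p0⊥ ⊗ p0⊥) ⊗ (p0⊥ ⊗ p0⊥))
      [⊗]  ⊢ p0, p0, (p0⊥ ⊗ p0⊥)
        [Ax]  ⊢ p0, p0⊥
        [Ax]  ⊢ p0, p0⊥
      [⊗]  ⊢ p0, p0, (p0⊥ ⊗ p0⊥)
        [Ax]  ⊢ p0, p0⊥
        [Ax]  ⊢ p0, p0⊥

Result: YES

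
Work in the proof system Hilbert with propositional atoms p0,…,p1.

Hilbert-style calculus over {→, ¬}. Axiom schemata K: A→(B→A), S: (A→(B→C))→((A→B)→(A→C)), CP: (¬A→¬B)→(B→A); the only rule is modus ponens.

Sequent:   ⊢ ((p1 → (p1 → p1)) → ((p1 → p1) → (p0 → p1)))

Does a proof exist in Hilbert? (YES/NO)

Enumerate valuations to refute Γ ⊢ Δ:
  v=00: Γ:[] Δ:[((p1 → (p1 → p1)) → ((p1 → p1) → (p0 → p1)))=T] refutes=False
  v=01: Γ:[] Δ:[((p1 → (p1 → p1)) → ((p1 → p1) → (p0 → p1)))=T] refutes=False
  v=10: Γ:[] Δ:[((p1 → (p1 → p1)) → ((p1 → p1) → (p0 → p1)))=F] refutes=True  ← countermodel

Result: NO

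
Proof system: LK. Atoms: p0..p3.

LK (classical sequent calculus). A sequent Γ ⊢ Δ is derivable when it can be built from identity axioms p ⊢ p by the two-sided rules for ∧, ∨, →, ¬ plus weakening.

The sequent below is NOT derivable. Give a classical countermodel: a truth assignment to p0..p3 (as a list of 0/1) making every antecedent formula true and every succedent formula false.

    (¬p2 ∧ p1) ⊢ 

Search for a countermodel by truth-table:
  v=0000: Γ:[(¬p2 ∧ p1)=F] Δ:[] refutes=False
  v=0001: Γ:[(¬p2 ∧ p1)=F] Δ:[] refutes=False
  v=0010: Γ:[(¬p2 ∧ p1)=F] Δ:[] refutes=False
  v=0011: Γ:[(¬p2 ∧ p1)=F] Δ:[] refutes=False
  v=0100: Γ:[(¬p2 ∧ p1)=T] Δ:[] refutes=True  ← countermodel

Result: [0, 1, 0, 0]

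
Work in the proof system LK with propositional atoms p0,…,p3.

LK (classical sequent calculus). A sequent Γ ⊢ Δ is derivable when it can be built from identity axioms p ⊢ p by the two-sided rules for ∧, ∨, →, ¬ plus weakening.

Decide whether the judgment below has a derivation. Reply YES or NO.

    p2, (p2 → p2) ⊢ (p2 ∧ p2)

Derivation (root first):
[∧R] p2, (p2 → p2) ⊢ (p2 ∧ p2)
  [→L] p2, (p2 → p2) ⊢ p2
    [Ax] p2 ⊢ p2
    [Ax] p2 ⊢ p2
  [Ax] p2 ⊢ p2

Result: YES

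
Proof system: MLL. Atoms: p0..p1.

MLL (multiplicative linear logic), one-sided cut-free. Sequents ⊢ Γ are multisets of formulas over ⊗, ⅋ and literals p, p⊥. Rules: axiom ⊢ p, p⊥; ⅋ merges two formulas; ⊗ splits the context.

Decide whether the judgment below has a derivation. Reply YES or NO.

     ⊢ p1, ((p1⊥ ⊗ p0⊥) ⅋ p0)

Proof tree:
[⅋]  ⊢ p1, ((p1⊥ ⊗ p0⊥) ⅋ p0)
  [⊗]  ⊢ p1, p0, (p1⊥ ⊗ p0⊥)
    [Ax]  ⊢ p1, p1⊥
    [Ax]  ⊢ p0, p0⊥

Result: YES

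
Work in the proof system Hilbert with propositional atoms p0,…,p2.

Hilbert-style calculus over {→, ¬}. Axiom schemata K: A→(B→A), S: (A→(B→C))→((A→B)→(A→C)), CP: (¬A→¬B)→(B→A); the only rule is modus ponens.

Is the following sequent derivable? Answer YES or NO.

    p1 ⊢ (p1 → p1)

Proof tree:
[MP] p1 ⊢ (p1 → p1)
  [K]  ⊢ (p1 → (p1 → p1))
  [MP] p1 ⊢ p1
    [MP] p1 ⊢ (p1 → p1)
      [K]  ⊢ (p1 → (p1 → p1))
      [Hyp] p1 ⊢ p1
    [Hyp] p1 ⊢ p1

Result: YES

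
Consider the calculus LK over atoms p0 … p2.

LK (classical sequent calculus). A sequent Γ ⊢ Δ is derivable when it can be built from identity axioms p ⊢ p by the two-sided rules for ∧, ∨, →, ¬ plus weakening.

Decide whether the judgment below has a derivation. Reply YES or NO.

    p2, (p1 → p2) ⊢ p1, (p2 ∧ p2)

Derivation (root first):
[∧R] p2, (p1 → p2) ⊢ p1, (p2 ∧ p2)
  [→L] p2, (p1 → p2) ⊢ p1, p2
    [WR] p2 ⊢ p2, p1
      [Ax] p2 ⊢ p2
    [WR] p2 ⊢ p2, p1
      [Ax] p2 ⊢ p2
  [→L] p2, (p1 → p2) ⊢ p1, p2
    [WR] p2 ⊢ p2, p1
      [Ax] p2 ⊢ p2
    [WR] p2 ⊢ p2, p1
      [Ax] p2 ⊢ p2

Result: YES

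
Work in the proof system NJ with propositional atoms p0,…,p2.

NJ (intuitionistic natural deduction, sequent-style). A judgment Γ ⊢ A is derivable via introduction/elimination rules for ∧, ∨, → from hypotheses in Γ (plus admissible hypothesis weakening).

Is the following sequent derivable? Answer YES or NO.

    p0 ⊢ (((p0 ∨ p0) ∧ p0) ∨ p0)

Proof tree:
[∨I₁] p0 ⊢ (((p0 ∨ p0) ∧ p0) ∨ p0)
  [∧I] p0 ⊢ ((p0 ∨ p0) ∧ p0)
    [∨I₂] p0 ⊢ (p0 ∨ p0)
      [Ax] p0 ⊢ p0
    [Ax] p0 ⊢ p0

Result: YES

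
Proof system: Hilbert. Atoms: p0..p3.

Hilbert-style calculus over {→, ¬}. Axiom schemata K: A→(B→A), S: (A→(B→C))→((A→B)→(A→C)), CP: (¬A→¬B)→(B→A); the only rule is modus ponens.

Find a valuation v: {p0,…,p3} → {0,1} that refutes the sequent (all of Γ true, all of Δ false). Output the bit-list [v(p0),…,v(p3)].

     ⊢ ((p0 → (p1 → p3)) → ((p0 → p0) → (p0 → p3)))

Truth-table refutation:
  v=0000: Γ:[] Δ:[((p0 → (p1 → p3)) → ((p0 → p0) → (p0 → p3)))=T] refutes=False
  v=0001: Γ:[] Δ:[((p0 → (p1 → p3)) → ((p0 → p0) → (p0 → p3)))=T] refutes=False
  v=0010: Γ:[] Δ:[((p0 → (p1 → p3)) → ((p0 → p0) → (p0 → p3)))=T] refutes=False
  v=0011: Γ:[] Δ:[((p0 → (p1 → p3)) → ((p0 → p0) → (p0 → p3)))=T] refutes=False
  v=0100: Γ:[] Δ:[((p0 → (p1 → p3)) → ((p0 → p0) → (p0 → p3)))=T] refutes=False
  v=0101: Γ:[] Δ:[((p0 → (p1 → p3)) → ((p0 → p0) → (p0 → p3)))=T] refutes=False
  v=0110: Γ:[] Δ:[((p0 → (p1 → p3)) → ((p0 → p0) → (p0 → p3)))=T] refutes=False
  v=0111: Γ:[] Δ:[((p0 → (p1 → p3)) → ((p0 → p0) → (p0 → p3)))=T] refutes=False
  v=1000: Γ:[] Δ:[((p0 → (p1 → p3)) → ((p0 → p0) → (p0 → p3)))=F] refutes=True  ← countermodel

Result: [1, 0, 0, 0]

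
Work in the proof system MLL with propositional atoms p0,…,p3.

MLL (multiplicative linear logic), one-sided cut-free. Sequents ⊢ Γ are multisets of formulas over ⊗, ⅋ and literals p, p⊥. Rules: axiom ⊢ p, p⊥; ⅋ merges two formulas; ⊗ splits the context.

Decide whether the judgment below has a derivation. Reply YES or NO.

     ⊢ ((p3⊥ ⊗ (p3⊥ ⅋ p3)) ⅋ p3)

Derivation trace:
[⅋]  ⊢ ((p3⊥ ⊗ (p3⊥ ⅋ p3)) ⅋ p3)
  [⊗]  ⊢ p3, (p3⊥ ⊗ (p3⊥ ⅋ p3))
    [Ax]  ⊢ p3, p3⊥
    [⅋]  ⊢ (p3⊥ ⅋ p3)
      [Ax]  ⊢ p3, p3⊥

Result: YES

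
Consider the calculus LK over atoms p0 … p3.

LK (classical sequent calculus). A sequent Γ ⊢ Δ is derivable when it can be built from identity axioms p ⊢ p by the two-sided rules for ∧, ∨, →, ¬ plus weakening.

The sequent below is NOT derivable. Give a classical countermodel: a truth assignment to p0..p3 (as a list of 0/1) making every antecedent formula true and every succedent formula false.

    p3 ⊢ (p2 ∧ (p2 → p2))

Truth-table refutation:
  v=0000: Γ:[p3=F] Δ:[(p2 ∧ (p2 → p2))=F] refutes=False
  v=0001: Γ:[p3=T] Δ:[(p2 ∧ (p2 → p2))=F] refutes=True  ← countermodel

Result: [0, 0, 0, 1]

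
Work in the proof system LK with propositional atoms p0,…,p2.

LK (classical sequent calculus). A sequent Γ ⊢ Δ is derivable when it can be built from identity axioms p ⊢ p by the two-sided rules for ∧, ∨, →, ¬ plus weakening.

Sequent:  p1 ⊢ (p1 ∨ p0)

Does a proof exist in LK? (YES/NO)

Derivation (root first):
[∨R] p1 ⊢ (p1 ∨ p0)
  [WR] p1 ⊢ p1, p0
    [Ax] p1 ⊢ p1

Result: YES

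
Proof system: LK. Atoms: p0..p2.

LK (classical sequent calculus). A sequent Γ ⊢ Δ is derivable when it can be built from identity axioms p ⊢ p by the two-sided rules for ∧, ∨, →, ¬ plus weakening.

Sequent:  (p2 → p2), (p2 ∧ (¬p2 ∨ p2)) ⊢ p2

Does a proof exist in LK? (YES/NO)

Derivation (root first):
[∧L] (p2 → p2), (p2 ∧ (¬p2 ∨ p2)) ⊢ p2
  [∨L] p2, (p2 → p2), (¬p2 ∨ p2) ⊢ p2
    [¬L] p2, (p2 → p2), ¬p2 ⊢ 
      [→L] p2, (p2 → p2) ⊢ p2
        [Ax] p2 ⊢ p2
        [Ax] p2 ⊢ p2
    [Ax] p2 ⊢ p2

Result: YES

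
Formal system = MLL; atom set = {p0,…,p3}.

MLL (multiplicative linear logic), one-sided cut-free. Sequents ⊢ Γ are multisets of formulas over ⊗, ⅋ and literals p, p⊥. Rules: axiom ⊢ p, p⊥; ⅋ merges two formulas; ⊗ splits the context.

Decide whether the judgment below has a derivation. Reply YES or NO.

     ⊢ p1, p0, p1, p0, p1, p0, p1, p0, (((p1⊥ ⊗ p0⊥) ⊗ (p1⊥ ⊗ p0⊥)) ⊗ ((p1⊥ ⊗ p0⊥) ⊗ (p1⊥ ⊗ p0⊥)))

Proof tree:
[⊗]  ⊢ p1, p0, p1, p0, p1, p0, p1, p0, (((p1⊥ ⊗ p0⊥) ⊗ (p1⊥ ⊗ p0⊥)) ⊗ ((p1⊥ ⊗ p0⊥) ⊗ (p1⊥ ⊗ p0⊥)))
  [⊗]  ⊢ p1, p0, p1, p0, ((p1⊥ ⊗ p0⊥) ⊗ (p1⊥ ⊗ p0⊥))
    [⊗]  ⊢ p1, p0, (p1⊥ ⊗ p0⊥)
      [Ax]  ⊢ p1, p1⊥
      [Ax]  ⊢ p0, p0⊥
    [⊗]  ⊢ p1, p0, (p1⊥ ⊗ p0⊥)
      [Ax]  ⊢ p1, p1⊥
      [Ax]  ⊢ p0, p0⊥
  [⊗]  ⊢ p1, p0, p1, p0, ((p1⊥ ⊗ p0⊥) ⊗ (p1⊥ ⊗ p0⊥))
    [⊗]  ⊢ p1, p0, (p1⊥ ⊗ p0⊥)
      [Ax]  ⊢ p1, p1⊥
      [Ax]  ⊢ p0, p0⊥
    [⊗]  ⊢ p1, p0, (p1⊥ ⊗ p0⊥)
      [Ax]  ⊢ p1, p1⊥
      [Ax]  ⊢ p0, p0⊥

Result: YES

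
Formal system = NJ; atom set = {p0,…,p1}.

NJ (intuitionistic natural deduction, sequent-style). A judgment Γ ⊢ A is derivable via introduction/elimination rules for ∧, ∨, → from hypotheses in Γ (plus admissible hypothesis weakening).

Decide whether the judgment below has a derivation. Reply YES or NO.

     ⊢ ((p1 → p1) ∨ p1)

Proof tree:
[∨I₁]  ⊢ ((p1 → p1) ∨ p1)
  [→I]  ⊢ (p1 → p1)
    [Ax] p1 ⊢ p1

Result: YES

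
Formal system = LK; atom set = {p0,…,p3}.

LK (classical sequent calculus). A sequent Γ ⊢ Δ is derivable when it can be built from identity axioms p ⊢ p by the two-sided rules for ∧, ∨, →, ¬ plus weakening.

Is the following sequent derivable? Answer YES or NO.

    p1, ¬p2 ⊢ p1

Derivation trace:
[¬L] p1, ¬p2 ⊢ p1
  [WR] p1 ⊢ p1, p2
    [Ax] p1 ⊢ p1

Result: YES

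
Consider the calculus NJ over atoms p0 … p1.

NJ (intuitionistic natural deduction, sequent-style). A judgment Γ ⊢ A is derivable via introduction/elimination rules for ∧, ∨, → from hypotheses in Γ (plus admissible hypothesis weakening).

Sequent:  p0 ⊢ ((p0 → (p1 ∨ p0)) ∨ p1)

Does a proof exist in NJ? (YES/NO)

Derivation (root first):
[Wk] p0 ⊢ ((p0 → (p1 ∨ p0)) ∨ p1)
  [∨I₁]  ⊢ ((p0 → (p1 ∨ p0)) ∨ p1)
    [→I]  ⊢ (p0 → (p1 ∨ p0))
      [∨I₂] p0 ⊢ (p1 ∨ p0)
        [Ax] p0 ⊢ p0

Result: YES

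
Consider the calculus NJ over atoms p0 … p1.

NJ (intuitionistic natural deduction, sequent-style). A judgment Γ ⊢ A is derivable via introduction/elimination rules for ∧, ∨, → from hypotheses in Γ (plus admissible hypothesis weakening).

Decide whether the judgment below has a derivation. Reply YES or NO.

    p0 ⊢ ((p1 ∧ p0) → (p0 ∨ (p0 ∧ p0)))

Derivation (root first):
[→I] p0 ⊢ ((p1 ∧ p0) → (p0 ∨ (p0 ∧ p0)))
  [∨I₂] (p1 ∧ p0), p0 ⊢ (p0 ∨ (p0 ∧ p0))
    [∧I] (p1 ∧ p0), p0 ⊢ (p0 ∧ p0)
      [Ax] p0 ⊢ p0
      [Wk] p0, (p1 ∧ p0) ⊢ p0
        [Ax] p0 ⊢ p0

Result: YES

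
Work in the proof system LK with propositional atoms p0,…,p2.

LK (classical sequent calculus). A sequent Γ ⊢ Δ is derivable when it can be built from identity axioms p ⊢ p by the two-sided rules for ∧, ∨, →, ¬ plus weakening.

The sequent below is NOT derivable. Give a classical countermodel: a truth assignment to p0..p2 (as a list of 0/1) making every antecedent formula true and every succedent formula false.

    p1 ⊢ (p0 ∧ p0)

Enumerate valuations to refute Γ ⊢ Δ:
  v=000: Γ:[p1=F] Δ:[(p0 ∧ p0)=F] refutes=False
  v=001: Γ:[p1=F] Δ:[(p0 ∧ p0)=F] refutes=False
  v=010: Γ:[p1=T] Δ:[(p0 ∧ p0)=F] refutes=True  ← countermodel

Result: [0, 1, 0]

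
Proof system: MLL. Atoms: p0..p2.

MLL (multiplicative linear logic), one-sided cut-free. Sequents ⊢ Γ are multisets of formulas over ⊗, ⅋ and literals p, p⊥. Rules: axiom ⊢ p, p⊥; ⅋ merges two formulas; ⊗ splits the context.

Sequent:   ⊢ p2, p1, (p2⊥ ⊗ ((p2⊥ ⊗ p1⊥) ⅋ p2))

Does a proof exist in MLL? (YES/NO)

Derivation (root first):
[⊗]  ⊢ p2, p1, (p2⊥ ⊗ ((p2⊥ ⊗ p1⊥) ⅋ p2))
  [Ax]  ⊢ p2, p2⊥
  [⅋]  ⊢ p1, ((p2⊥ ⊗ p1⊥) ⅋ p2)
    [⊗]  ⊢ p2, p1, (p2⊥ ⊗ p1⊥)
      [Ax]  ⊢ p2, p2⊥
      [Ax]  ⊢ p1, p1⊥

Result: YES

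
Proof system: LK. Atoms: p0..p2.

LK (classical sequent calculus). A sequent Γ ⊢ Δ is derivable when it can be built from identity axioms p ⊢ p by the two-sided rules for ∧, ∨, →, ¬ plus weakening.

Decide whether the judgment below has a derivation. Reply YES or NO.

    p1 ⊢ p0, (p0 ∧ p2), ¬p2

Truth-table refutation:
  v=000: Γ:[p1=F] Δ:[p0=F, (p0 ∧ p2)=F, ¬p2=T] refutes=False
  v=001: Γ:[p1=F] Δ:[p0=F, (p0 ∧ p2)=F, ¬p2=F] refutes=False
  v=010: Γ:[p1=T] Δ:[p0=F, (p0 ∧ p2)=F, ¬p2=T] refutes=False
  v=011: Γ:[p1=T] Δ:[p0=F, (p0 ∧ p2)=F, ¬p2=F] refutes=True  ← countermodel

Result: NO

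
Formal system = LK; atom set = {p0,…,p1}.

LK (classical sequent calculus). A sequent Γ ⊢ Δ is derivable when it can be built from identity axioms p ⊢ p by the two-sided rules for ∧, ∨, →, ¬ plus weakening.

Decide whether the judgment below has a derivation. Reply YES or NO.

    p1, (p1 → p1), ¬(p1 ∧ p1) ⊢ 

Derivation trace:
[¬L] p1, (p1 → p1), ¬(p1 ∧ p1) ⊢ 
  [∧R] p1, (p1 → p1) ⊢ (p1 ∧ p1)
    [→L] p1, (p1 → p1) ⊢ p1
      [Ax] p1 ⊢ p1
      [Ax] p1 ⊢ p1
    [Ax] p1 ⊢ p1

Result: YES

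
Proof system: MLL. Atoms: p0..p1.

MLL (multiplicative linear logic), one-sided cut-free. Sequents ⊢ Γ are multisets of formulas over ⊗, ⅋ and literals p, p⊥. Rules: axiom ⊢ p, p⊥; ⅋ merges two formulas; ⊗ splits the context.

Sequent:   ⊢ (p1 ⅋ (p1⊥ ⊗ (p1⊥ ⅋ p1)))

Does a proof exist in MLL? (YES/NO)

Derivation trace:
[⅋]  ⊢ (p1 ⅋ (p1⊥ ⊗ (p1⊥ ⅋ p1)))
  [⊗]  ⊢ p1, (p1⊥ ⊗ (p1⊥ ⅋ p1))
    [Ax]  ⊢ p1, p1⊥
    [⅋]  ⊢ (p1⊥ ⅋ p1)
      [Ax]  ⊢ p1, p1⊥

Result: YES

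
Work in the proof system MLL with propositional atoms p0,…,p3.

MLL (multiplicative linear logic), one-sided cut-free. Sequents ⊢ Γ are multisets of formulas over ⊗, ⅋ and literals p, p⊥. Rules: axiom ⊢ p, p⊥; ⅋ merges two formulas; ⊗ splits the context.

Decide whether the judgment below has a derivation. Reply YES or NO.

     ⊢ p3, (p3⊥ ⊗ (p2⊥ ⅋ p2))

Proof tree:
[⊗]  ⊢ p3, (p3⊥ ⊗ (p2⊥ ⅋ p2))
  [Ax]  ⊢ p3, p3⊥
  [⅋]  ⊢ (p2⊥ ⅋ p2)
    [Ax]  ⊢ p2, p2⊥

Result: YES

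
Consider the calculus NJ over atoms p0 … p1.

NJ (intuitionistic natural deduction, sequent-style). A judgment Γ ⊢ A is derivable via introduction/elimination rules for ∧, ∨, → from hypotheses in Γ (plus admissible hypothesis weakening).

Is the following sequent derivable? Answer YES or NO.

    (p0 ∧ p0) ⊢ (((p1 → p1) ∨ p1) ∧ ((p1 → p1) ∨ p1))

Derivation trace:
[∧I] (p0 ∧ p0) ⊢ (((p1 → p1) ∨ p1) ∧ ((p1 → p1) ∨ p1))
  [∨I₁]  ⊢ ((p1 → p1) ∨ p1)
    [→I]  ⊢ (p1 → p1)
      [Ax] p1 ⊢ p1
  [Wk] (p0 ∧ p0) ⊢ ((p1 → p1) ∨ p1)
    [∨I₁]  ⊢ ((p1 → p1) ∨ p1)
      [→I]  ⊢ (p1 → p1)
        [Ax] p1 ⊢ p1

Result: YES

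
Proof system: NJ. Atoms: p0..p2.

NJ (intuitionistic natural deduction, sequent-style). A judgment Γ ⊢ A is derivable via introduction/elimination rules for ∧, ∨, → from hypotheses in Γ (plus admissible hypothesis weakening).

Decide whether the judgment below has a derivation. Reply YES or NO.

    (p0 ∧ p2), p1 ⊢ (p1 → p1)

Proof tree:
[→I] (p0 ∧ p2), p1 ⊢ (p1 → p1)
  [Wk] p1, (p0 ∧ p2), p1 ⊢ p1
    [Wk] p1, (p0 ∧ p2) ⊢ p1
      [Ax] p1 ⊢ p1

Result: YES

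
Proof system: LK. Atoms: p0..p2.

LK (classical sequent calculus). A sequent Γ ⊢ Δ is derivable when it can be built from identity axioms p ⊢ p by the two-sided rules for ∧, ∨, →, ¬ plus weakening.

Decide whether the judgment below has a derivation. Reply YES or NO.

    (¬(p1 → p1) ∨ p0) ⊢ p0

Proof tree:
[∨L] (¬(p1 → p1) ∨ p0) ⊢ p0
  [¬L] ¬(p1 → p1) ⊢ 
    [→R]  ⊢ (p1 → p1)
      [Ax] p1 ⊢ p1
  [Ax] p0 ⊢ p0

Result: YES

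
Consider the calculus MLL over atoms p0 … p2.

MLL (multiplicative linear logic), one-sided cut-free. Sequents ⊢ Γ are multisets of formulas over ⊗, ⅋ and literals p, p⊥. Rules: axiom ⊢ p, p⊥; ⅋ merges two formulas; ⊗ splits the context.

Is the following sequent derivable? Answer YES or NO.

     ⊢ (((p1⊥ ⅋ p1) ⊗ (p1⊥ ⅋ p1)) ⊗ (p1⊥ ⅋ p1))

Derivation (root first):
[⊗]  ⊢ (((p1⊥ ⅋ p1) ⊗ (p1⊥ ⅋ p1)) ⊗ (p1⊥ ⅋ p1))
  [⊗]  ⊢ ((p1⊥ ⅋ p1) ⊗ (p1⊥ ⅋ p1))
    [⅋]  ⊢ (p1⊥ ⅋ p1)
      [Ax]  ⊢ p1, p1⊥
    [⅋]  ⊢ (p1⊥ ⅋ p1)
      [Ax]  ⊢ p1, p1⊥
  [⅋]  ⊢ (p1⊥ ⅋ p1)
    [Ax]  ⊢ p1, p1⊥

Result: YES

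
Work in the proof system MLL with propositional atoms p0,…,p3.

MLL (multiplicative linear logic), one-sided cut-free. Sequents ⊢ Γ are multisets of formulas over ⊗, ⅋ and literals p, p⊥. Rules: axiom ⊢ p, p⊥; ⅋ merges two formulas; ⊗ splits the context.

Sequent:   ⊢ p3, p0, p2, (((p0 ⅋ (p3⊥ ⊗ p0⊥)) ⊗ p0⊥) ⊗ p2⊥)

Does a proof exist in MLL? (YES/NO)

Derivation trace:
[⊗]  ⊢ p3, p0, p2, (((p0 ⅋ (p3⊥ ⊗ p0⊥)) ⊗ p0⊥) ⊗ p2⊥)
  [⊗]  ⊢ p3, p0, ((p0 ⅋ (p3⊥ ⊗ p0⊥)) ⊗ p0⊥)
    [⅋]  ⊢ p3, (p0 ⅋ (p3⊥ ⊗ p0⊥))
      [⊗]  ⊢ p3, p0, (p3⊥ ⊗ p0⊥)
        [Ax]  ⊢ p3, p3⊥
        [Ax]  ⊢ p0, p0⊥
    [Ax]  ⊢ p0, p0⊥
  [Ax]  ⊢ p2, p2⊥

Result: YES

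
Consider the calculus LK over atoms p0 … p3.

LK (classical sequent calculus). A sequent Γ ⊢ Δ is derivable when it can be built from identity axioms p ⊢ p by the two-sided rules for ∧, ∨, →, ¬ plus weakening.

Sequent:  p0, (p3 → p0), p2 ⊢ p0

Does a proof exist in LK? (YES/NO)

Proof tree:
[WL] p0, (p3 → p0), p2 ⊢ p0
  [→L] p0, (p3 → p0) ⊢ p0
    [WR] p0 ⊢ p0, p3
      [Ax] p0 ⊢ p0
    [WR] p0 ⊢ p0, p0
      [Ax] p0 ⊢ p0

Result: YES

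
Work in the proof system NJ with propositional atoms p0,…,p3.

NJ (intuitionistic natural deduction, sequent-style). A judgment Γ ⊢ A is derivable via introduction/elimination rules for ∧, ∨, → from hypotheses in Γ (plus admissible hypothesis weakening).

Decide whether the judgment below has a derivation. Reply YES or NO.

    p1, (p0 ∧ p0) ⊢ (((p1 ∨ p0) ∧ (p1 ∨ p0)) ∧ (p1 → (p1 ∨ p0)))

Proof tree:
[∧I] p1, (p0 ∧ p0) ⊢ (((p1 ∨ p0) ∧ (p1 ∨ p0)) ∧ (p1 → (p1 ∨ p0)))
  [∧I] p1 ⊢ ((p1 ∨ p0) ∧ (p1 ∨ p0))
    [∨I₁] p1 ⊢ (p1 ∨ p0)
      [Ax] p1 ⊢ p1
    [∨I₁] p1 ⊢ (p1 ∨ p0)
      [Ax] p1 ⊢ p1
  [Wk] (p0 ∧ p0) ⊢ (p1 → (p1 ∨ p0))
    [→I]  ⊢ (p1 → (p1 ∨ p0))
      [∨I₁] p1 ⊢ (p1 ∨ p0)
        [Ax] p1 ⊢ p1

Result: YES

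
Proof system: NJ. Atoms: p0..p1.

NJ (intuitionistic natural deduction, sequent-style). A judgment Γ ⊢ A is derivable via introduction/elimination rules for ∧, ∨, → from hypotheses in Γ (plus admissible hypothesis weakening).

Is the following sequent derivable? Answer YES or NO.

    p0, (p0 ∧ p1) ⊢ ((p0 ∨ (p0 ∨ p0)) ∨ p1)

Proof tree:
[∨I₁] p0, (p0 ∧ p1) ⊢ ((p0 ∨ (p0 ∨ p0)) ∨ p1)
  [∨I₂] p0, (p0 ∧ p1) ⊢ (p0 ∨ (p0 ∨ p0))
    [Wk] p0, (p0 ∧ p1) ⊢ (p0 ∨ p0)
      [∨I₂] p0 ⊢ (p0 ∨ p0)
        [Ax] p0 ⊢ p0

Result: YES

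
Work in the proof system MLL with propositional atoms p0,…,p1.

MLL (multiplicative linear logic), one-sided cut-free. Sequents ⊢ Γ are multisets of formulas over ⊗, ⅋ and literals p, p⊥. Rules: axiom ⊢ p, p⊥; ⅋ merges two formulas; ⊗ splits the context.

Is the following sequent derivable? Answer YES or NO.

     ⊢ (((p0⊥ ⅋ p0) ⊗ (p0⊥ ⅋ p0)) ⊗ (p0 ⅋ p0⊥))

Derivation trace:
[⊗]  ⊢ (((p0⊥ ⅋ p0) ⊗ (p0⊥ ⅋ p0)) ⊗ (p0 ⅋ p0⊥))
  [⊗]  ⊢ ((p0⊥ ⅋ p0) ⊗ (p0⊥ ⅋ p0))
    [⅋]  ⊢ (p0⊥ ⅋ p0)
      [Ax]  ⊢ p0, p0⊥
    [⅋]  ⊢ (p0⊥ ⅋ p0)
      [Ax]  ⊢ p0, p0⊥
  [⅋]  ⊢ (p0 ⅋ p0⊥)
    [Ax]  ⊢ p0, p0⊥

Result: YES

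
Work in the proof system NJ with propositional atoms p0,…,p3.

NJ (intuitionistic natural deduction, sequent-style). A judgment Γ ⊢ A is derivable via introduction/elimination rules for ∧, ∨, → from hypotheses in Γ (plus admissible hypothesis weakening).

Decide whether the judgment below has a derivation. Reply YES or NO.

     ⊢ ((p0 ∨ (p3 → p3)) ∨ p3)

Derivation (root first):
[∨I₁]  ⊢ ((p0 ∨ (p3 → p3)) ∨ p3)
  [∨I₂]  ⊢ (p0 ∨ (p3 → p3))
    [→I]  ⊢ (p3 → p3)
      [Ax] p3 ⊢ p3

Result: YES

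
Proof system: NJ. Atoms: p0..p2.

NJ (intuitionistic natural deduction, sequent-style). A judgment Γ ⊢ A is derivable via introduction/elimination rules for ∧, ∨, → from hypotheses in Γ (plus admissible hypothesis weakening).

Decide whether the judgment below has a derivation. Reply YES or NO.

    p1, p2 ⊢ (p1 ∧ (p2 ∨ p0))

Derivation (root first):
[∧I] p1, p2 ⊢ (p1 ∧ (p2 ∨ p0))
  [Ax] p1 ⊢ p1
  [∨I₁] p2 ⊢ (p2 ∨ p0)
    [Ax] p2 ⊢ p2

Result: YES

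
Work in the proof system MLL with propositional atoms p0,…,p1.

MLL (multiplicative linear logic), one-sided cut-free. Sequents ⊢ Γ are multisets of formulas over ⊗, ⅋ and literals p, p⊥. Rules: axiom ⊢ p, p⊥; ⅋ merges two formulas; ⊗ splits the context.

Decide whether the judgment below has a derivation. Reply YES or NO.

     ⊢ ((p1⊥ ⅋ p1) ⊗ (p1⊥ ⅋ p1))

Proof tree:
[⊗]  ⊢ ((p1⊥ ⅋ p1) ⊗ (p1⊥ ⅋ p1))
  [⅋]  ⊢ (p1⊥ ⅋ p1)
    [Ax]  ⊢ p1, p1⊥
  [⅋]  ⊢ (p1⊥ ⅋ p1)
    [Ax]  ⊢ p1, p1⊥

Result: YES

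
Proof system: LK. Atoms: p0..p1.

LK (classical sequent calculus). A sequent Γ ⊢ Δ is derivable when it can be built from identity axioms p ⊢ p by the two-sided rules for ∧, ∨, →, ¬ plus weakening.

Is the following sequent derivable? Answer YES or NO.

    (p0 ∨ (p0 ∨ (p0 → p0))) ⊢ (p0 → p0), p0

Proof tree:
[∨L] (p0 ∨ (p0 ∨ (p0 → p0))) ⊢ (p0 → p0), p0
  [Ax] p0 ⊢ p0
  [∨L] (p0 ∨ (p0 → p0)) ⊢ (p0 → p0), p0
    [Ax] p0 ⊢ p0
    [→R] (p0 → p0) ⊢ (p0 → p0)
      [→L] p0, (p0 → p0) ⊢ p0
        [Ax] p0 ⊢ p0
        [Ax] p0 ⊢ p0

Result: YES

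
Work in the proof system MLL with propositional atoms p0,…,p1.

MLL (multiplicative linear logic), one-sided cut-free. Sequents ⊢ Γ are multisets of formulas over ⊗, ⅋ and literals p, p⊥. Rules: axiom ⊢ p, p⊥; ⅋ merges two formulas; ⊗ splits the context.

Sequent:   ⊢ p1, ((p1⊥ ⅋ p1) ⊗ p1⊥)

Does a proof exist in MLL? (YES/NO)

Proof tree:
[⊗]  ⊢ p1, ((p1⊥ ⅋ p1) ⊗ p1⊥)
  [⅋]  ⊢ (p1⊥ ⅋ p1)
    [Ax]  ⊢ p1, p1⊥
  [Ax]  ⊢ p1, p1⊥

Result: YES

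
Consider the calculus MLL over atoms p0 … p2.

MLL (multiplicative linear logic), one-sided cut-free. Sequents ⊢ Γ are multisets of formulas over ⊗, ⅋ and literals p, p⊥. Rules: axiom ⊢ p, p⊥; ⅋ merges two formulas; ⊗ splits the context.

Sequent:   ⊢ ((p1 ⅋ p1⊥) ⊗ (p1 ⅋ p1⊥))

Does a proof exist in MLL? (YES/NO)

Derivation trace:
[⊗]  ⊢ ((p1 ⅋ p1⊥) ⊗ (p1 ⅋ p1⊥))
  [⅋]  ⊢ (p1 ⅋ p1⊥)
    [Ax]  ⊢ p1, p1⊥
  [⅋]  ⊢ (p1 ⅋ p1⊥)
    [Ax]  ⊢ p1, p1⊥

Result: YES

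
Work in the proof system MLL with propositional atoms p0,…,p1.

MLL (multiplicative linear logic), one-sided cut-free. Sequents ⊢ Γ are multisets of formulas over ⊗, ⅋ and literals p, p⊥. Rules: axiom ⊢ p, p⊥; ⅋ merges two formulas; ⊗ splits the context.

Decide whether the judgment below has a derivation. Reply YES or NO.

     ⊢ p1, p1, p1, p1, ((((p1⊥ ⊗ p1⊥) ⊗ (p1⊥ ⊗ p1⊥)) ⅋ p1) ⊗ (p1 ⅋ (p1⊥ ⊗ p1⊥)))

Derivation trace:
[⊗]  ⊢ p1, p1, p1, p1, ((((p1⊥ ⊗ p1⊥) ⊗ (p1⊥ ⊗ p1⊥)) ⅋ p1) ⊗ (p1 ⅋ (p1⊥ ⊗ p1⊥)))
  [⅋]  ⊢ p1, p1, p1, (((p1⊥ ⊗ p1⊥) ⊗ (p1⊥ ⊗ p1⊥)) ⅋ p1)
    [⊗]  ⊢ p1, p1, p1, p1, ((p1⊥ ⊗ p1⊥) ⊗ (p1⊥ ⊗ p1⊥))
      [⊗]  ⊢ p1, p1, (p1⊥ ⊗ p1⊥)
        [Ax]  ⊢ p1, p1⊥
        [Ax]  ⊢ p1, p1⊥
      [⊗]  ⊢ p1, p1, (p1⊥ ⊗ p1⊥)
        [Ax]  ⊢ p1, p1⊥
        [Ax]  ⊢ p1, p1⊥
  [⅋]  ⊢ p1, (p1 ⅋ (p1⊥ ⊗ p1⊥))
    [⊗]  ⊢ p1, p1, (p1⊥ ⊗ p1⊥)
      [Ax]  ⊢ p1, p1⊥
      [Ax]  ⊢ p1, p1⊥

Result: YES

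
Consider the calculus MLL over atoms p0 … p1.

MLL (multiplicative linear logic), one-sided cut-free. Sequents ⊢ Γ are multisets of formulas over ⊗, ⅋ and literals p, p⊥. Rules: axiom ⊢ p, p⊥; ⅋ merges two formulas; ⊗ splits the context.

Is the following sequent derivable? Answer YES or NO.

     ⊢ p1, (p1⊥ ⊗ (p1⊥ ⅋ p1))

Derivation (root first):
[⊗]  ⊢ p1, (p1⊥ ⊗ (p1⊥ ⅋ p1))
  [Ax]  ⊢ p1, p1⊥
  [⅋]  ⊢ (p1⊥ ⅋ p1)
    [Ax]  ⊢ p1, p1⊥

Result: YES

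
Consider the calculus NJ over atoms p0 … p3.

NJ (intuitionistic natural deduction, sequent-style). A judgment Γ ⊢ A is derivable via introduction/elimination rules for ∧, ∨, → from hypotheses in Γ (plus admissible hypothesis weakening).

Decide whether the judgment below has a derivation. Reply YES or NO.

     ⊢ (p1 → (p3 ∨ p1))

Proof tree:
[→I]  ⊢ (p1 → (p3 ∨ p1))
  [∨I₂] p1 ⊢ (p3 ∨ p1)
    [Ax] p1 ⊢ p1

Result: YES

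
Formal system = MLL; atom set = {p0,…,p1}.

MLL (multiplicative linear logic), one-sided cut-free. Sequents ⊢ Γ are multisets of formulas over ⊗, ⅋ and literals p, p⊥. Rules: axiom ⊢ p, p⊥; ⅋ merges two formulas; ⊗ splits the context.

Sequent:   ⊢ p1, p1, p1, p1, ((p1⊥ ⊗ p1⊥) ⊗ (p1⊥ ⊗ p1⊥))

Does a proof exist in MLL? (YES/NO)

Proof tree:
[⊗]  ⊢ p1, p1, p1, p1, ((p1⊥ ⊗ p1⊥) ⊗ (p1⊥ ⊗ p1⊥))
  [⊗]  ⊢ p1, p1, (p1⊥ ⊗ p1⊥)
    [Ax]  ⊢ p1, p1⊥
    [Ax]  ⊢ p1, p1⊥
  [⊗]  ⊢ p1, p1, (p1⊥ ⊗ p1⊥)
    [Ax]  ⊢ p1, p1⊥
    [Ax]  ⊢ p1, p1⊥

Result: YES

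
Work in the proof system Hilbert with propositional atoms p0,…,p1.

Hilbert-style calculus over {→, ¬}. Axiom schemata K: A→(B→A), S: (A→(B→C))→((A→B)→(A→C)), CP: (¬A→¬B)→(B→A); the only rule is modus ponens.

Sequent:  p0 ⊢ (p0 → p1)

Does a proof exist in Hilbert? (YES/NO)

Search for a countermodel by truth-table:
  v=00: Γ:[p0=F] Δ:[(p0 → p1)=T] refutes=False
  v=01: Γ:[p0=F] Δ:[(p0 → p1)=T] refutes=False
  v=10: Γ:[p0=T] Δ:[(p0 → p1)=F] refutes=True  ← countermodel

Result: NO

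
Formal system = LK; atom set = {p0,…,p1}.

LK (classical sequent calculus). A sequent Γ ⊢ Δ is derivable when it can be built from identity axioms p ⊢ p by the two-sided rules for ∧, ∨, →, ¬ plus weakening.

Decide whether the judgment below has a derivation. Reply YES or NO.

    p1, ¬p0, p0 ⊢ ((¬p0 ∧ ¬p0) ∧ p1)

Derivation trace:
[∧R] p1, ¬p0, p0 ⊢ ((¬p0 ∧ ¬p0) ∧ p1)
  [¬L] ¬p0 ⊢ (¬p0 ∧ ¬p0)
    [∧R]  ⊢ p0, (¬p0 ∧ ¬p0)
      [¬R]  ⊢ p0, ¬p0
        [Ax] p0 ⊢ p0
      [¬R]  ⊢ p0, ¬p0
        [Ax] p0 ⊢ p0
  [WL] p1, p0 ⊢ p1
    [Ax] p1 ⊢ p1

Result: YES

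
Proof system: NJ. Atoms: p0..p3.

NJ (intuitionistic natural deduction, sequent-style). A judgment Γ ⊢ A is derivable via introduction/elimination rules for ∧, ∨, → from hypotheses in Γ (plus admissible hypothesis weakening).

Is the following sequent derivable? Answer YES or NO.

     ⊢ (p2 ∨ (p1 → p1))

Derivation (root first):
[∨I₂]  ⊢ (p2 ∨ (p1 → p1))
  [→I]  ⊢ (p1 → p1)
    [Ax] p1 ⊢ p1

Result: YES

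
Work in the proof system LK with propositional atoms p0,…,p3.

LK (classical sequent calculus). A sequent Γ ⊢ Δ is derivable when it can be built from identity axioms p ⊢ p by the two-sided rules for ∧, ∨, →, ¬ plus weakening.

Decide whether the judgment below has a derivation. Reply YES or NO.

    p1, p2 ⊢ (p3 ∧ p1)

Truth-table refutation:
  v=0000: Γ:[p1=F, p2=F] Δ:[(p3 ∧ p1)=F] refutes=False
  v=0001: Γ:[p1=F, p2=F] Δ:[(p3 ∧ p1)=F] refutes=False
  v=0010: Γ:[p1=F, p2=T] Δ:[(p3 ∧ p1)=F] refutes=False
  v=0011: Γ:[p1=F, p2=T] Δ:[(p3 ∧ p1)=F] refutes=False
  v=0100: Γ:[p1=T, p2=F] Δ:[(p3 ∧ p1)=F] refutes=False
  v=0101: Γ:[p1=T, p2=F] Δ:[(p3 ∧ p1)=T] refutes=False
  v=0110: Γ:[p1=T, p2=T] Δ:[(p3 ∧ p1)=F] refutes=True  ← countermodel

Result: NO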